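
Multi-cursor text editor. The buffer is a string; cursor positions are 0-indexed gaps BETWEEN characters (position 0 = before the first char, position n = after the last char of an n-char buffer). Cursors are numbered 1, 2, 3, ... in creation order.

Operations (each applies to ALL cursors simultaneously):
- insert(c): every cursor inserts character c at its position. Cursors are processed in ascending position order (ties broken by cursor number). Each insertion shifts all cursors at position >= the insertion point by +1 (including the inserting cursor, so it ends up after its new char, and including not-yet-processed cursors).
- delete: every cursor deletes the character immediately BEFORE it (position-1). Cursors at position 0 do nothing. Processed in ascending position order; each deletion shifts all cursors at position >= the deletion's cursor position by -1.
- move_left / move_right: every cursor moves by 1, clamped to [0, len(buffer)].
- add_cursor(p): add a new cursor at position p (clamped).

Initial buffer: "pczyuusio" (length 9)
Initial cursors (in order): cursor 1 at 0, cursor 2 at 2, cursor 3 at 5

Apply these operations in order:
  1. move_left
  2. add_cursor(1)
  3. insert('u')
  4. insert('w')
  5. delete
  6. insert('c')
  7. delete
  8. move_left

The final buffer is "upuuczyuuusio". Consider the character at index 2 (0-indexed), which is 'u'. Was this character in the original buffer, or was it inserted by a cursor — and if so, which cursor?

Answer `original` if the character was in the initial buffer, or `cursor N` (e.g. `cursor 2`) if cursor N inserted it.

After op 1 (move_left): buffer="pczyuusio" (len 9), cursors c1@0 c2@1 c3@4, authorship .........
After op 2 (add_cursor(1)): buffer="pczyuusio" (len 9), cursors c1@0 c2@1 c4@1 c3@4, authorship .........
After op 3 (insert('u')): buffer="upuuczyuuusio" (len 13), cursors c1@1 c2@4 c4@4 c3@8, authorship 1.24...3.....
After op 4 (insert('w')): buffer="uwpuuwwczyuwuusio" (len 17), cursors c1@2 c2@7 c4@7 c3@12, authorship 11.2424...33.....
After op 5 (delete): buffer="upuuczyuuusio" (len 13), cursors c1@1 c2@4 c4@4 c3@8, authorship 1.24...3.....
After op 6 (insert('c')): buffer="ucpuuccczyucuusio" (len 17), cursors c1@2 c2@7 c4@7 c3@12, authorship 11.2424...33.....
After op 7 (delete): buffer="upuuczyuuusio" (len 13), cursors c1@1 c2@4 c4@4 c3@8, authorship 1.24...3.....
After op 8 (move_left): buffer="upuuczyuuusio" (len 13), cursors c1@0 c2@3 c4@3 c3@7, authorship 1.24...3.....
Authorship (.=original, N=cursor N): 1 . 2 4 . . . 3 . . . . .
Index 2: author = 2

Answer: cursor 2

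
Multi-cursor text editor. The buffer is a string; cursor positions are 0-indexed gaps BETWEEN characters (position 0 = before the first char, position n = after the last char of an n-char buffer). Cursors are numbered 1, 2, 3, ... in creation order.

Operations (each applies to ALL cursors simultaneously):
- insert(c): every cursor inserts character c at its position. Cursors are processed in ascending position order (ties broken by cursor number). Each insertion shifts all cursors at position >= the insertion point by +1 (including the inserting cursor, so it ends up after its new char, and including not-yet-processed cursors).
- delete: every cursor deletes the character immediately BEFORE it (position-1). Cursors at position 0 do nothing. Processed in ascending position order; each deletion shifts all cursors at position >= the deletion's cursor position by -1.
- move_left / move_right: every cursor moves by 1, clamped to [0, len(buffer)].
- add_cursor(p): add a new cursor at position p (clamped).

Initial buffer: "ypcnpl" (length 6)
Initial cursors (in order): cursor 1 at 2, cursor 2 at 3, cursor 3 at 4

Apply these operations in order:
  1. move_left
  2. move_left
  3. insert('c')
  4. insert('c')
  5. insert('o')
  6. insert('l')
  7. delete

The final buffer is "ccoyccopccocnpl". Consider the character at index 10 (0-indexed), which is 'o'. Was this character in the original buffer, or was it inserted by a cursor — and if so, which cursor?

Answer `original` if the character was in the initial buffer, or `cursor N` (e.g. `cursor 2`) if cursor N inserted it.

After op 1 (move_left): buffer="ypcnpl" (len 6), cursors c1@1 c2@2 c3@3, authorship ......
After op 2 (move_left): buffer="ypcnpl" (len 6), cursors c1@0 c2@1 c3@2, authorship ......
After op 3 (insert('c')): buffer="cycpccnpl" (len 9), cursors c1@1 c2@3 c3@5, authorship 1.2.3....
After op 4 (insert('c')): buffer="ccyccpcccnpl" (len 12), cursors c1@2 c2@5 c3@8, authorship 11.22.33....
After op 5 (insert('o')): buffer="ccoyccopccocnpl" (len 15), cursors c1@3 c2@7 c3@11, authorship 111.222.333....
After op 6 (insert('l')): buffer="ccolyccolpccolcnpl" (len 18), cursors c1@4 c2@9 c3@14, authorship 1111.2222.3333....
After op 7 (delete): buffer="ccoyccopccocnpl" (len 15), cursors c1@3 c2@7 c3@11, authorship 111.222.333....
Authorship (.=original, N=cursor N): 1 1 1 . 2 2 2 . 3 3 3 . . . .
Index 10: author = 3

Answer: cursor 3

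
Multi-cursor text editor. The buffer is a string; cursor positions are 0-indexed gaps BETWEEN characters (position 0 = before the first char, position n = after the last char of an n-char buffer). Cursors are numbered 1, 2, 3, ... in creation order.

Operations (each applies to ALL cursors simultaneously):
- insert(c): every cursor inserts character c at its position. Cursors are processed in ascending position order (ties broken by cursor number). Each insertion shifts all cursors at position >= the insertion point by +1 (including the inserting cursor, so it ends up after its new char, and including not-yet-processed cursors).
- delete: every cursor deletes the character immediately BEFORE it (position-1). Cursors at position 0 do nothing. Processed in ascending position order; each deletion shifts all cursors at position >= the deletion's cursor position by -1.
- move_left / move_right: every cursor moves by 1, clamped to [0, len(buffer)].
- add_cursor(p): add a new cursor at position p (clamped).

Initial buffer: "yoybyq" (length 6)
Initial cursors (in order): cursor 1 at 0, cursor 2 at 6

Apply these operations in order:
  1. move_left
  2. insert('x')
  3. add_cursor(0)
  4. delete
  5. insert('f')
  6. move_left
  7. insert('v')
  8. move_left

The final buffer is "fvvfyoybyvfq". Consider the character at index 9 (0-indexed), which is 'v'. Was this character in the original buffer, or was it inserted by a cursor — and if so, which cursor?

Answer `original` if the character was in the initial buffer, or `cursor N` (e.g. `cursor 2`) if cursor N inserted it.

After op 1 (move_left): buffer="yoybyq" (len 6), cursors c1@0 c2@5, authorship ......
After op 2 (insert('x')): buffer="xyoybyxq" (len 8), cursors c1@1 c2@7, authorship 1.....2.
After op 3 (add_cursor(0)): buffer="xyoybyxq" (len 8), cursors c3@0 c1@1 c2@7, authorship 1.....2.
After op 4 (delete): buffer="yoybyq" (len 6), cursors c1@0 c3@0 c2@5, authorship ......
After op 5 (insert('f')): buffer="ffyoybyfq" (len 9), cursors c1@2 c3@2 c2@8, authorship 13.....2.
After op 6 (move_left): buffer="ffyoybyfq" (len 9), cursors c1@1 c3@1 c2@7, authorship 13.....2.
After op 7 (insert('v')): buffer="fvvfyoybyvfq" (len 12), cursors c1@3 c3@3 c2@10, authorship 1133.....22.
After op 8 (move_left): buffer="fvvfyoybyvfq" (len 12), cursors c1@2 c3@2 c2@9, authorship 1133.....22.
Authorship (.=original, N=cursor N): 1 1 3 3 . . . . . 2 2 .
Index 9: author = 2

Answer: cursor 2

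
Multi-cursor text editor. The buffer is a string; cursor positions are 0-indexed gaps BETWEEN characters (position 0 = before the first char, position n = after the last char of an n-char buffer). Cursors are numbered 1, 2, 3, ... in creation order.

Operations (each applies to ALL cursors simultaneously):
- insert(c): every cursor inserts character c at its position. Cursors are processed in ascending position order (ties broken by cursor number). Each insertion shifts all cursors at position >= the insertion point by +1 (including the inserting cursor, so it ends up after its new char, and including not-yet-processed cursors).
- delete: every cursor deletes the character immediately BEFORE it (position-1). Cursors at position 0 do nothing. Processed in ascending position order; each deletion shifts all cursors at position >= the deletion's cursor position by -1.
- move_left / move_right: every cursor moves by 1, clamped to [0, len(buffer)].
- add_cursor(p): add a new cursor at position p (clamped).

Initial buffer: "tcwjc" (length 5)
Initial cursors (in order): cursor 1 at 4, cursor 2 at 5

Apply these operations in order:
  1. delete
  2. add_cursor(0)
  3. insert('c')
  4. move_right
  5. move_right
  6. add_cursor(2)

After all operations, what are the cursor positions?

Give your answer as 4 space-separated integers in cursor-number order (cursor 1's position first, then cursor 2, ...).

After op 1 (delete): buffer="tcw" (len 3), cursors c1@3 c2@3, authorship ...
After op 2 (add_cursor(0)): buffer="tcw" (len 3), cursors c3@0 c1@3 c2@3, authorship ...
After op 3 (insert('c')): buffer="ctcwcc" (len 6), cursors c3@1 c1@6 c2@6, authorship 3...12
After op 4 (move_right): buffer="ctcwcc" (len 6), cursors c3@2 c1@6 c2@6, authorship 3...12
After op 5 (move_right): buffer="ctcwcc" (len 6), cursors c3@3 c1@6 c2@6, authorship 3...12
After op 6 (add_cursor(2)): buffer="ctcwcc" (len 6), cursors c4@2 c3@3 c1@6 c2@6, authorship 3...12

Answer: 6 6 3 2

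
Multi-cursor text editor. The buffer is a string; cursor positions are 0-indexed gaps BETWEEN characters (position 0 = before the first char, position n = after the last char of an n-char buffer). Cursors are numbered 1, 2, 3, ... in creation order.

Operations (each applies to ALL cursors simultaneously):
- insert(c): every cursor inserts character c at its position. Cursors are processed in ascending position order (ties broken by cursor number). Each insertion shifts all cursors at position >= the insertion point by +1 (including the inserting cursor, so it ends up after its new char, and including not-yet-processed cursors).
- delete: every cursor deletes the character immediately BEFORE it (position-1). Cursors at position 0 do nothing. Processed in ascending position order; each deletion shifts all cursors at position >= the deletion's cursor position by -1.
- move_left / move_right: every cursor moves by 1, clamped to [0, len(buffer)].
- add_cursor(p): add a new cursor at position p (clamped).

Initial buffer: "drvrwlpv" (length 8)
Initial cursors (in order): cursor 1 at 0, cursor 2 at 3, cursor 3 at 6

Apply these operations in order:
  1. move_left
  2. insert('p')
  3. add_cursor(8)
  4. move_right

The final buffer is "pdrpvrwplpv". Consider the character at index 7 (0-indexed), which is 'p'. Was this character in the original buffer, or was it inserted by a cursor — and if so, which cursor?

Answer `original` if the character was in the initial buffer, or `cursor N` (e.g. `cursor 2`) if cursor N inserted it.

After op 1 (move_left): buffer="drvrwlpv" (len 8), cursors c1@0 c2@2 c3@5, authorship ........
After op 2 (insert('p')): buffer="pdrpvrwplpv" (len 11), cursors c1@1 c2@4 c3@8, authorship 1..2...3...
After op 3 (add_cursor(8)): buffer="pdrpvrwplpv" (len 11), cursors c1@1 c2@4 c3@8 c4@8, authorship 1..2...3...
After op 4 (move_right): buffer="pdrpvrwplpv" (len 11), cursors c1@2 c2@5 c3@9 c4@9, authorship 1..2...3...
Authorship (.=original, N=cursor N): 1 . . 2 . . . 3 . . .
Index 7: author = 3

Answer: cursor 3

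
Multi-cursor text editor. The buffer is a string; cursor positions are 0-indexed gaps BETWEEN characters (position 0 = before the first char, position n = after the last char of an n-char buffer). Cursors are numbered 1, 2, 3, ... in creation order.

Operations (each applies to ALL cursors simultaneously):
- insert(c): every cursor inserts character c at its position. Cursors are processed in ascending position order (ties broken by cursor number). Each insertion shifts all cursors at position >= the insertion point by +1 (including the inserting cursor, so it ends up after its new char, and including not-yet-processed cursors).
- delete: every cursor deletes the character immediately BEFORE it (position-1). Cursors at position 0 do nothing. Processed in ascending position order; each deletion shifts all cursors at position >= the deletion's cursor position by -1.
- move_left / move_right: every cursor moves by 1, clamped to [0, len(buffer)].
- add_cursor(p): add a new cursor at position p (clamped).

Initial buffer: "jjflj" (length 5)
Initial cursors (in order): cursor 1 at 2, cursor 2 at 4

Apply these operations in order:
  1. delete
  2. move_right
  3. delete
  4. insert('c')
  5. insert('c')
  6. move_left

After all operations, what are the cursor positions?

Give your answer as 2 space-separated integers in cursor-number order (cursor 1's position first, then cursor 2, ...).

After op 1 (delete): buffer="jfj" (len 3), cursors c1@1 c2@2, authorship ...
After op 2 (move_right): buffer="jfj" (len 3), cursors c1@2 c2@3, authorship ...
After op 3 (delete): buffer="j" (len 1), cursors c1@1 c2@1, authorship .
After op 4 (insert('c')): buffer="jcc" (len 3), cursors c1@3 c2@3, authorship .12
After op 5 (insert('c')): buffer="jcccc" (len 5), cursors c1@5 c2@5, authorship .1212
After op 6 (move_left): buffer="jcccc" (len 5), cursors c1@4 c2@4, authorship .1212

Answer: 4 4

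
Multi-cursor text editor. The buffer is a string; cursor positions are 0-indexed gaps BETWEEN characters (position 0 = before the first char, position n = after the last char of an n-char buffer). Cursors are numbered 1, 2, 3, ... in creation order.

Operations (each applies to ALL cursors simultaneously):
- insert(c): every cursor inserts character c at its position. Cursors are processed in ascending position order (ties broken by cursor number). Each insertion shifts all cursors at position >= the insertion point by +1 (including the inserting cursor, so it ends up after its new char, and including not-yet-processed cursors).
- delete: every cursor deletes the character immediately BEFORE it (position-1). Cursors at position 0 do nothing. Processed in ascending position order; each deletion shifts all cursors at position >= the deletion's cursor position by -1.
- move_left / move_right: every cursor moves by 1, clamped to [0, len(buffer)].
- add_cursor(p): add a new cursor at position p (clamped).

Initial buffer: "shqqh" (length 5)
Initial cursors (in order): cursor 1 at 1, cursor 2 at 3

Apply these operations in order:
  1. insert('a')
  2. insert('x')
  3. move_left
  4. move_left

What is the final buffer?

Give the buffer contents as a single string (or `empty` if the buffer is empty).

After op 1 (insert('a')): buffer="sahqaqh" (len 7), cursors c1@2 c2@5, authorship .1..2..
After op 2 (insert('x')): buffer="saxhqaxqh" (len 9), cursors c1@3 c2@7, authorship .11..22..
After op 3 (move_left): buffer="saxhqaxqh" (len 9), cursors c1@2 c2@6, authorship .11..22..
After op 4 (move_left): buffer="saxhqaxqh" (len 9), cursors c1@1 c2@5, authorship .11..22..

Answer: saxhqaxqh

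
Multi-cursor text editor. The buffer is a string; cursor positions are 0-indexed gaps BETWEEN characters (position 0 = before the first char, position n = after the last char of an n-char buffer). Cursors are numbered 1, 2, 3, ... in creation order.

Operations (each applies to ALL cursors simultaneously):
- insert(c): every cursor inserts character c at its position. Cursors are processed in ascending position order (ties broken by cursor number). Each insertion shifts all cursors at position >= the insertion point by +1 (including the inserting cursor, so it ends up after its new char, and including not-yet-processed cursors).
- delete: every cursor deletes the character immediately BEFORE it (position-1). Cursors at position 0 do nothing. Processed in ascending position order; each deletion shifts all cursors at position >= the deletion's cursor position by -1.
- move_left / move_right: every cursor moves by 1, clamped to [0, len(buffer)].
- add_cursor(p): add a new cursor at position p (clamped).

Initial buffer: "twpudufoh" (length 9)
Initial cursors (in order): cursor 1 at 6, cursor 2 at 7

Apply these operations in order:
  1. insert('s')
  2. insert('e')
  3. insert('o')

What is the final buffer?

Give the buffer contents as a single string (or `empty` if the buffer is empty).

After op 1 (insert('s')): buffer="twpudusfsoh" (len 11), cursors c1@7 c2@9, authorship ......1.2..
After op 2 (insert('e')): buffer="twpudusefseoh" (len 13), cursors c1@8 c2@11, authorship ......11.22..
After op 3 (insert('o')): buffer="twpuduseofseooh" (len 15), cursors c1@9 c2@13, authorship ......111.222..

Answer: twpuduseofseooh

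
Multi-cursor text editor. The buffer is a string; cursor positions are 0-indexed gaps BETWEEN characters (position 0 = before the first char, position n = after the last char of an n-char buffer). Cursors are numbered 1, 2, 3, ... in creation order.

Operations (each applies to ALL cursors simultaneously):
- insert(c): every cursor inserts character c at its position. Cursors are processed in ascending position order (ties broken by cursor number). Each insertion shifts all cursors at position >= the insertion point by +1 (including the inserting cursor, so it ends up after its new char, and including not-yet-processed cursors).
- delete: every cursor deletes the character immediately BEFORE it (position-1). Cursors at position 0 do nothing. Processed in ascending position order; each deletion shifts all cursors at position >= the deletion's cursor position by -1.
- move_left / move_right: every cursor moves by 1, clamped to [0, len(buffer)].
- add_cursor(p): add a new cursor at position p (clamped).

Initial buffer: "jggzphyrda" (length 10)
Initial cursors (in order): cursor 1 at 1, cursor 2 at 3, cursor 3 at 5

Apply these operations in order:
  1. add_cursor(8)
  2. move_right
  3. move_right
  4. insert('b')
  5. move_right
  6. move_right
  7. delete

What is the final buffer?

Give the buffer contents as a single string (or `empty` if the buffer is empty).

After op 1 (add_cursor(8)): buffer="jggzphyrda" (len 10), cursors c1@1 c2@3 c3@5 c4@8, authorship ..........
After op 2 (move_right): buffer="jggzphyrda" (len 10), cursors c1@2 c2@4 c3@6 c4@9, authorship ..........
After op 3 (move_right): buffer="jggzphyrda" (len 10), cursors c1@3 c2@5 c3@7 c4@10, authorship ..........
After op 4 (insert('b')): buffer="jggbzpbhybrdab" (len 14), cursors c1@4 c2@7 c3@10 c4@14, authorship ...1..2..3...4
After op 5 (move_right): buffer="jggbzpbhybrdab" (len 14), cursors c1@5 c2@8 c3@11 c4@14, authorship ...1..2..3...4
After op 6 (move_right): buffer="jggbzpbhybrdab" (len 14), cursors c1@6 c2@9 c3@12 c4@14, authorship ...1..2..3...4
After op 7 (delete): buffer="jggbzbhbra" (len 10), cursors c1@5 c2@7 c3@9 c4@10, authorship ...1.2.3..

Answer: jggbzbhbra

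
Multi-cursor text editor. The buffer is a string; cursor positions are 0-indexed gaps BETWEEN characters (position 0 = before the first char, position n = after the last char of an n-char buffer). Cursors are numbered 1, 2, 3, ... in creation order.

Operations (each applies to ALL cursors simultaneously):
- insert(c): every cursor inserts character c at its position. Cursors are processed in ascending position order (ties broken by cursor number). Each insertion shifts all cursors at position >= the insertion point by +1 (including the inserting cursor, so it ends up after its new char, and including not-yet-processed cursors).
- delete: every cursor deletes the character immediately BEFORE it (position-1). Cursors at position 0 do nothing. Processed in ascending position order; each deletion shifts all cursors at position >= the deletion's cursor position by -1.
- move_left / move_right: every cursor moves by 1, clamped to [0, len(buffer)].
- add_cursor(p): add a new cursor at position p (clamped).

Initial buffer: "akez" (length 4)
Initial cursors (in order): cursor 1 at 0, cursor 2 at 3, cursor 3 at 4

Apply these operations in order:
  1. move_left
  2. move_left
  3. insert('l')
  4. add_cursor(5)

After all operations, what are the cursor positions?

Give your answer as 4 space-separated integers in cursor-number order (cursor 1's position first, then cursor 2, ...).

After op 1 (move_left): buffer="akez" (len 4), cursors c1@0 c2@2 c3@3, authorship ....
After op 2 (move_left): buffer="akez" (len 4), cursors c1@0 c2@1 c3@2, authorship ....
After op 3 (insert('l')): buffer="lalklez" (len 7), cursors c1@1 c2@3 c3@5, authorship 1.2.3..
After op 4 (add_cursor(5)): buffer="lalklez" (len 7), cursors c1@1 c2@3 c3@5 c4@5, authorship 1.2.3..

Answer: 1 3 5 5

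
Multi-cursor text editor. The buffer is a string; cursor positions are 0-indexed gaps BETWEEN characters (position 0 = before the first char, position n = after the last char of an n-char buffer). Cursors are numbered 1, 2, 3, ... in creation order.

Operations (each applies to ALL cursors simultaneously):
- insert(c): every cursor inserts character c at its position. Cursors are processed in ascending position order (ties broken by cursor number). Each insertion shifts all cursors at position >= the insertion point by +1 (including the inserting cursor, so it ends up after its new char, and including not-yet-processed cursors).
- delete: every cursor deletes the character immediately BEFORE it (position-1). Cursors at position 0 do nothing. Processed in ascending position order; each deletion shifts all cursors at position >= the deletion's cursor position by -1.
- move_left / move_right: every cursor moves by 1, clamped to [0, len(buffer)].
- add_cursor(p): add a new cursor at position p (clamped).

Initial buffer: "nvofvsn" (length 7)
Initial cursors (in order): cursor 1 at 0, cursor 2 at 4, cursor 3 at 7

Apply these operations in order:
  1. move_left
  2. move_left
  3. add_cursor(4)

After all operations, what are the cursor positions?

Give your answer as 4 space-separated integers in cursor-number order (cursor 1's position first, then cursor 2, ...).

After op 1 (move_left): buffer="nvofvsn" (len 7), cursors c1@0 c2@3 c3@6, authorship .......
After op 2 (move_left): buffer="nvofvsn" (len 7), cursors c1@0 c2@2 c3@5, authorship .......
After op 3 (add_cursor(4)): buffer="nvofvsn" (len 7), cursors c1@0 c2@2 c4@4 c3@5, authorship .......

Answer: 0 2 5 4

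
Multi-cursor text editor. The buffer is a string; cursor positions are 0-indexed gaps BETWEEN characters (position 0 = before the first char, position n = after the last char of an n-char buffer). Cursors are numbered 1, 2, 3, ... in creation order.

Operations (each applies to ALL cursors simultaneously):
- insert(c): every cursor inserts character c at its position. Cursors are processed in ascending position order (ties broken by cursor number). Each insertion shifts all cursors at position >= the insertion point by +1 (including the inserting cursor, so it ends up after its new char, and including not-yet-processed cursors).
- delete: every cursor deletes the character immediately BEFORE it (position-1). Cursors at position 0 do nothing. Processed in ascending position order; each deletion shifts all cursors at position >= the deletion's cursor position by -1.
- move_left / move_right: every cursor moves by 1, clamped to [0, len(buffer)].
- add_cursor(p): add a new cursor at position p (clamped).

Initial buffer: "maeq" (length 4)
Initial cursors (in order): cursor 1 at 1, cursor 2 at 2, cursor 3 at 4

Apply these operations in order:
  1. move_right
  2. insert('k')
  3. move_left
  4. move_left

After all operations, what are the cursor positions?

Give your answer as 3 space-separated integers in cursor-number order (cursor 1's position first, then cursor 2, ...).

After op 1 (move_right): buffer="maeq" (len 4), cursors c1@2 c2@3 c3@4, authorship ....
After op 2 (insert('k')): buffer="makekqk" (len 7), cursors c1@3 c2@5 c3@7, authorship ..1.2.3
After op 3 (move_left): buffer="makekqk" (len 7), cursors c1@2 c2@4 c3@6, authorship ..1.2.3
After op 4 (move_left): buffer="makekqk" (len 7), cursors c1@1 c2@3 c3@5, authorship ..1.2.3

Answer: 1 3 5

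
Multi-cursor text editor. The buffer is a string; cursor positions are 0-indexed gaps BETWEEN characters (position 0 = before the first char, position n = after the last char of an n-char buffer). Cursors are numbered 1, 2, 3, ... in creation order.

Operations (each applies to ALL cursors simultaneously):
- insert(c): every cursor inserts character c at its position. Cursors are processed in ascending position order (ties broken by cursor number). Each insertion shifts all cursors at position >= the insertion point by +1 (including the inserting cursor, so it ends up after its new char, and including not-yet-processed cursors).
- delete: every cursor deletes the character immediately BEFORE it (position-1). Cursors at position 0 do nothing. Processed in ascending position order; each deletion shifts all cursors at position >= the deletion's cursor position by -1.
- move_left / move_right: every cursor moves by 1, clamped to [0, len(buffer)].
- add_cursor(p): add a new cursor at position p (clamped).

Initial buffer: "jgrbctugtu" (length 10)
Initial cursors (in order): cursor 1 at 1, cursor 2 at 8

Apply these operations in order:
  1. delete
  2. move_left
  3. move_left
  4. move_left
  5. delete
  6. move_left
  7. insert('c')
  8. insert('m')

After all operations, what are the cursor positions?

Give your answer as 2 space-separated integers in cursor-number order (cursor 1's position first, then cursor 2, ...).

Answer: 2 5

Derivation:
After op 1 (delete): buffer="grbctutu" (len 8), cursors c1@0 c2@6, authorship ........
After op 2 (move_left): buffer="grbctutu" (len 8), cursors c1@0 c2@5, authorship ........
After op 3 (move_left): buffer="grbctutu" (len 8), cursors c1@0 c2@4, authorship ........
After op 4 (move_left): buffer="grbctutu" (len 8), cursors c1@0 c2@3, authorship ........
After op 5 (delete): buffer="grctutu" (len 7), cursors c1@0 c2@2, authorship .......
After op 6 (move_left): buffer="grctutu" (len 7), cursors c1@0 c2@1, authorship .......
After op 7 (insert('c')): buffer="cgcrctutu" (len 9), cursors c1@1 c2@3, authorship 1.2......
After op 8 (insert('m')): buffer="cmgcmrctutu" (len 11), cursors c1@2 c2@5, authorship 11.22......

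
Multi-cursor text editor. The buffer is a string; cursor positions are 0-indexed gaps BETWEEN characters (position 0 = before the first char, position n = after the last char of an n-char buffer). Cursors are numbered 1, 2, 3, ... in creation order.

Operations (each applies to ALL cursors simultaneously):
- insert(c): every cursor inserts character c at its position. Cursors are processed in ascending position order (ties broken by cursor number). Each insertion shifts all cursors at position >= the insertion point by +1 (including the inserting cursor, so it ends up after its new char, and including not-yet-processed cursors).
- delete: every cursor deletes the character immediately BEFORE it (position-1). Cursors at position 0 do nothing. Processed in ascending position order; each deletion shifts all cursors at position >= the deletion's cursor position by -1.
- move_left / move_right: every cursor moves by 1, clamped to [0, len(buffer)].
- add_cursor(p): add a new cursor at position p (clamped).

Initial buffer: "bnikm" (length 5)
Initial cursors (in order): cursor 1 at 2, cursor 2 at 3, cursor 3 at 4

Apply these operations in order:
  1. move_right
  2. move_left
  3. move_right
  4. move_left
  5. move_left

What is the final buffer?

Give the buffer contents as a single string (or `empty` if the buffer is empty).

After op 1 (move_right): buffer="bnikm" (len 5), cursors c1@3 c2@4 c3@5, authorship .....
After op 2 (move_left): buffer="bnikm" (len 5), cursors c1@2 c2@3 c3@4, authorship .....
After op 3 (move_right): buffer="bnikm" (len 5), cursors c1@3 c2@4 c3@5, authorship .....
After op 4 (move_left): buffer="bnikm" (len 5), cursors c1@2 c2@3 c3@4, authorship .....
After op 5 (move_left): buffer="bnikm" (len 5), cursors c1@1 c2@2 c3@3, authorship .....

Answer: bnikm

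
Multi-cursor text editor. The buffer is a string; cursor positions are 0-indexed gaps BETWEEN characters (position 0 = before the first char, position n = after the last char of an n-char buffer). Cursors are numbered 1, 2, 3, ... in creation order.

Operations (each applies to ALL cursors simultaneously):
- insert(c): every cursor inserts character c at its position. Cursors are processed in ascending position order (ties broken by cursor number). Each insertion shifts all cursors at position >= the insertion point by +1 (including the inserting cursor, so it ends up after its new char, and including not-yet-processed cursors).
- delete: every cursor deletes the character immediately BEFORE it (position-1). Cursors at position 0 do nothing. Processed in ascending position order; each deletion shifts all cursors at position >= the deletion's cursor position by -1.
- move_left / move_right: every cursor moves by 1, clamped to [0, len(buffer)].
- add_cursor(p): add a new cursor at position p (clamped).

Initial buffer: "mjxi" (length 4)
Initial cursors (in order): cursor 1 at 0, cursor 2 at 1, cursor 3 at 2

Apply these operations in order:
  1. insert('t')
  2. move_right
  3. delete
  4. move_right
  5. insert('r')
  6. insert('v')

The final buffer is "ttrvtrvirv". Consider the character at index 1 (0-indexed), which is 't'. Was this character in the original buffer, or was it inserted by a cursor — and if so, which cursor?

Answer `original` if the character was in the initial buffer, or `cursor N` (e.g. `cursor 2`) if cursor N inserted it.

After op 1 (insert('t')): buffer="tmtjtxi" (len 7), cursors c1@1 c2@3 c3@5, authorship 1.2.3..
After op 2 (move_right): buffer="tmtjtxi" (len 7), cursors c1@2 c2@4 c3@6, authorship 1.2.3..
After op 3 (delete): buffer="ttti" (len 4), cursors c1@1 c2@2 c3@3, authorship 123.
After op 4 (move_right): buffer="ttti" (len 4), cursors c1@2 c2@3 c3@4, authorship 123.
After op 5 (insert('r')): buffer="ttrtrir" (len 7), cursors c1@3 c2@5 c3@7, authorship 12132.3
After op 6 (insert('v')): buffer="ttrvtrvirv" (len 10), cursors c1@4 c2@7 c3@10, authorship 1211322.33
Authorship (.=original, N=cursor N): 1 2 1 1 3 2 2 . 3 3
Index 1: author = 2

Answer: cursor 2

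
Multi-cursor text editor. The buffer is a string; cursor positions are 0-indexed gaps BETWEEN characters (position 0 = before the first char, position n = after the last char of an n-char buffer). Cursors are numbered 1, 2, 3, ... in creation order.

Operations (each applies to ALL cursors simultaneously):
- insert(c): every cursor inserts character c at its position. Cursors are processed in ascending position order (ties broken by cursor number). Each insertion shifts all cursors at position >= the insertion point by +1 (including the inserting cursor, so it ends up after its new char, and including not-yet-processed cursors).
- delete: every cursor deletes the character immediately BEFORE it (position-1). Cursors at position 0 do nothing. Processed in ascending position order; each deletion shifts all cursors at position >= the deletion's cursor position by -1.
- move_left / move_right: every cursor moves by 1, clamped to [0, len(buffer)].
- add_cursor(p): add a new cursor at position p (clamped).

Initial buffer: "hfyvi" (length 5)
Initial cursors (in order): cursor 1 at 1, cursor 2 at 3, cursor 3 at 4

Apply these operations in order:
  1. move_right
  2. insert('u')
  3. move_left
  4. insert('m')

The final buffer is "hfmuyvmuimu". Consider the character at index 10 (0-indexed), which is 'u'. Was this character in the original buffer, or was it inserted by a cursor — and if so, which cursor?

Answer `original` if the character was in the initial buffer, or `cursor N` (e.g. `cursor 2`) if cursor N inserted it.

After op 1 (move_right): buffer="hfyvi" (len 5), cursors c1@2 c2@4 c3@5, authorship .....
After op 2 (insert('u')): buffer="hfuyvuiu" (len 8), cursors c1@3 c2@6 c3@8, authorship ..1..2.3
After op 3 (move_left): buffer="hfuyvuiu" (len 8), cursors c1@2 c2@5 c3@7, authorship ..1..2.3
After op 4 (insert('m')): buffer="hfmuyvmuimu" (len 11), cursors c1@3 c2@7 c3@10, authorship ..11..22.33
Authorship (.=original, N=cursor N): . . 1 1 . . 2 2 . 3 3
Index 10: author = 3

Answer: cursor 3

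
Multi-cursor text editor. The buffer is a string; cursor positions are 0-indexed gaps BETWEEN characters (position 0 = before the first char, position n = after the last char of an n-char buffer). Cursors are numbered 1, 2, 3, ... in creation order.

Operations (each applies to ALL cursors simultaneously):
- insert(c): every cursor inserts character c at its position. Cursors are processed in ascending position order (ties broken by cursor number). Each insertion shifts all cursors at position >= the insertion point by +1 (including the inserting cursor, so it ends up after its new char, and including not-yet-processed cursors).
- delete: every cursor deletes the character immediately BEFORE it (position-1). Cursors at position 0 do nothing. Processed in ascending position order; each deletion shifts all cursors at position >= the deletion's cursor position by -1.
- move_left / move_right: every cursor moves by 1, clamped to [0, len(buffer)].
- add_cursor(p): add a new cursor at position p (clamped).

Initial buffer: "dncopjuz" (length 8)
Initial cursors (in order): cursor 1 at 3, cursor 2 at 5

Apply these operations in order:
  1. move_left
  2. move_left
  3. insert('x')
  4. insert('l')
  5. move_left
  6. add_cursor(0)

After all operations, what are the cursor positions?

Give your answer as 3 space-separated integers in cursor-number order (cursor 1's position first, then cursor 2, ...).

After op 1 (move_left): buffer="dncopjuz" (len 8), cursors c1@2 c2@4, authorship ........
After op 2 (move_left): buffer="dncopjuz" (len 8), cursors c1@1 c2@3, authorship ........
After op 3 (insert('x')): buffer="dxncxopjuz" (len 10), cursors c1@2 c2@5, authorship .1..2.....
After op 4 (insert('l')): buffer="dxlncxlopjuz" (len 12), cursors c1@3 c2@7, authorship .11..22.....
After op 5 (move_left): buffer="dxlncxlopjuz" (len 12), cursors c1@2 c2@6, authorship .11..22.....
After op 6 (add_cursor(0)): buffer="dxlncxlopjuz" (len 12), cursors c3@0 c1@2 c2@6, authorship .11..22.....

Answer: 2 6 0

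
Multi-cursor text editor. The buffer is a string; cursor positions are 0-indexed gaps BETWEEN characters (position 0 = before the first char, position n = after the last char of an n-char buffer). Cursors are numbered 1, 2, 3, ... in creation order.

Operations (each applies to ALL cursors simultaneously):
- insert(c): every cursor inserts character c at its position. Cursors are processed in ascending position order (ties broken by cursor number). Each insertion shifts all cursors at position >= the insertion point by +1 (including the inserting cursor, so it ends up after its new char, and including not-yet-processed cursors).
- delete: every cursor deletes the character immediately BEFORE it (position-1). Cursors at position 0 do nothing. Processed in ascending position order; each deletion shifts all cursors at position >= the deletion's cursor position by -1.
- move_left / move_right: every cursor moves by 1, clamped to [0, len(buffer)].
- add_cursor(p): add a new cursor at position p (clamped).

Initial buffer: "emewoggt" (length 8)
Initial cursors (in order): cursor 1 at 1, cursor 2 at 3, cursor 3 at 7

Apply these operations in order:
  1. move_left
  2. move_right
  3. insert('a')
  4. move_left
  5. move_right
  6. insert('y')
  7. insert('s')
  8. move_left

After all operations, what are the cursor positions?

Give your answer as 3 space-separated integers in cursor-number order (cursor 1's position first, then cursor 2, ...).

Answer: 3 8 15

Derivation:
After op 1 (move_left): buffer="emewoggt" (len 8), cursors c1@0 c2@2 c3@6, authorship ........
After op 2 (move_right): buffer="emewoggt" (len 8), cursors c1@1 c2@3 c3@7, authorship ........
After op 3 (insert('a')): buffer="eameawoggat" (len 11), cursors c1@2 c2@5 c3@10, authorship .1..2....3.
After op 4 (move_left): buffer="eameawoggat" (len 11), cursors c1@1 c2@4 c3@9, authorship .1..2....3.
After op 5 (move_right): buffer="eameawoggat" (len 11), cursors c1@2 c2@5 c3@10, authorship .1..2....3.
After op 6 (insert('y')): buffer="eaymeaywoggayt" (len 14), cursors c1@3 c2@7 c3@13, authorship .11..22....33.
After op 7 (insert('s')): buffer="eaysmeayswoggayst" (len 17), cursors c1@4 c2@9 c3@16, authorship .111..222....333.
After op 8 (move_left): buffer="eaysmeayswoggayst" (len 17), cursors c1@3 c2@8 c3@15, authorship .111..222....333.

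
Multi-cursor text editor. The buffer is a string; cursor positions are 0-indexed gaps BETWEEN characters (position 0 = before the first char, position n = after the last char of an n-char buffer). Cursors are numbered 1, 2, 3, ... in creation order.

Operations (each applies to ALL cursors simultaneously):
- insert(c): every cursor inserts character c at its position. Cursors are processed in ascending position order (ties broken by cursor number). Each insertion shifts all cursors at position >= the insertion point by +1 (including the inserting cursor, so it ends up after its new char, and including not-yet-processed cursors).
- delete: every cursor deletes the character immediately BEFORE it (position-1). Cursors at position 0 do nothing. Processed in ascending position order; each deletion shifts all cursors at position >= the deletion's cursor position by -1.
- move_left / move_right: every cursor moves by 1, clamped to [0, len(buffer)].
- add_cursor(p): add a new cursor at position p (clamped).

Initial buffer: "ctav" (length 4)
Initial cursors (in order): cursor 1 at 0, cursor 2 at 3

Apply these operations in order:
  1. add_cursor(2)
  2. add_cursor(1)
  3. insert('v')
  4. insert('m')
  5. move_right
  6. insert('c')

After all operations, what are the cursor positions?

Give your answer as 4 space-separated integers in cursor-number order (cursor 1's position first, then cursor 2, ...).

Answer: 4 16 12 8

Derivation:
After op 1 (add_cursor(2)): buffer="ctav" (len 4), cursors c1@0 c3@2 c2@3, authorship ....
After op 2 (add_cursor(1)): buffer="ctav" (len 4), cursors c1@0 c4@1 c3@2 c2@3, authorship ....
After op 3 (insert('v')): buffer="vcvtvavv" (len 8), cursors c1@1 c4@3 c3@5 c2@7, authorship 1.4.3.2.
After op 4 (insert('m')): buffer="vmcvmtvmavmv" (len 12), cursors c1@2 c4@5 c3@8 c2@11, authorship 11.44.33.22.
After op 5 (move_right): buffer="vmcvmtvmavmv" (len 12), cursors c1@3 c4@6 c3@9 c2@12, authorship 11.44.33.22.
After op 6 (insert('c')): buffer="vmccvmtcvmacvmvc" (len 16), cursors c1@4 c4@8 c3@12 c2@16, authorship 11.144.433.322.2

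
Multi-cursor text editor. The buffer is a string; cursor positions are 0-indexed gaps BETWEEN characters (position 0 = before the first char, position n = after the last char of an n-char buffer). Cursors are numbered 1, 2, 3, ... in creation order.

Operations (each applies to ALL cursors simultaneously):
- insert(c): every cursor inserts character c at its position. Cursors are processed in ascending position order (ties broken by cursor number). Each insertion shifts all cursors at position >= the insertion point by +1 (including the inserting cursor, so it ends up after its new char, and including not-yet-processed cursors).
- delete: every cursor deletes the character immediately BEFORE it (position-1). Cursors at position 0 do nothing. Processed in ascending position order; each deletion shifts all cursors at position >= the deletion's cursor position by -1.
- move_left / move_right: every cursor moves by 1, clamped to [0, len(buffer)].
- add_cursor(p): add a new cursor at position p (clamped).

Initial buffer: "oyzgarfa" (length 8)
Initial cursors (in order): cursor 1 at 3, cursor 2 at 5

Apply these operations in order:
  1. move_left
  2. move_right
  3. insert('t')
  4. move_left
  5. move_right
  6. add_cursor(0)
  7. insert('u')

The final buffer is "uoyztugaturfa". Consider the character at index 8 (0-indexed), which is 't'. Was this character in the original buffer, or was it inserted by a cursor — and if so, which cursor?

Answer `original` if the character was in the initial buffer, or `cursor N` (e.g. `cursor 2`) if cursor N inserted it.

After op 1 (move_left): buffer="oyzgarfa" (len 8), cursors c1@2 c2@4, authorship ........
After op 2 (move_right): buffer="oyzgarfa" (len 8), cursors c1@3 c2@5, authorship ........
After op 3 (insert('t')): buffer="oyztgatrfa" (len 10), cursors c1@4 c2@7, authorship ...1..2...
After op 4 (move_left): buffer="oyztgatrfa" (len 10), cursors c1@3 c2@6, authorship ...1..2...
After op 5 (move_right): buffer="oyztgatrfa" (len 10), cursors c1@4 c2@7, authorship ...1..2...
After op 6 (add_cursor(0)): buffer="oyztgatrfa" (len 10), cursors c3@0 c1@4 c2@7, authorship ...1..2...
After op 7 (insert('u')): buffer="uoyztugaturfa" (len 13), cursors c3@1 c1@6 c2@10, authorship 3...11..22...
Authorship (.=original, N=cursor N): 3 . . . 1 1 . . 2 2 . . .
Index 8: author = 2

Answer: cursor 2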